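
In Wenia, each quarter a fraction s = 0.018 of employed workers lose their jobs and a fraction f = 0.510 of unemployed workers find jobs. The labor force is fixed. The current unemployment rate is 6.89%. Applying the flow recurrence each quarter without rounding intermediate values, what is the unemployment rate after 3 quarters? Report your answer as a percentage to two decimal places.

With a fixed labor force, u_{t+1} = u_t + s·(1−u_t) − f·u_t = u_t·(1−s−f) + s.
Here 1−s−f = 0.472 and s = 0.018.
u_1 = 0.068900 × 0.472 + 0.018 = 0.050521.
u_2 = 0.050521 × 0.472 + 0.018 = 0.041846.
u_3 = 0.041846 × 0.472 + 0.018 = 0.037751.

Unemployment rate after three quarters ≈ 3.78%.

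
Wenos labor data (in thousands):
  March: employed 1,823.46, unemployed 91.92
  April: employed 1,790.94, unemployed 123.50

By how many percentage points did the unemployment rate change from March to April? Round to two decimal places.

The unemployment rate changed by +1.65 percentage points.

March: labor force = 1,823.46 + 91.92 = 1,915.38; u = 91.92/1,915.38 = 4.80%.
April: labor force = 1,790.94 + 123.50 = 1,914.44; u = 123.50/1,914.44 = 6.45%.
Change = 6.45% − 4.80% = +1.65 pp.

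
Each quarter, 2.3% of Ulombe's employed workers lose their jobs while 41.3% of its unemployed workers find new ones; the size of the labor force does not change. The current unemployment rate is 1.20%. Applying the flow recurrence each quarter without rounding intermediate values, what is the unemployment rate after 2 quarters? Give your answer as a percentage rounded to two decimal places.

Unemployment rate after two quarters ≈ 3.98%.

With a fixed labor force, u_{t+1} = u_t + s·(1−u_t) − f·u_t = u_t·(1−s−f) + s.
Here 1−s−f = 0.564 and s = 0.023.
u_1 = 0.012000 × 0.564 + 0.023 = 0.029768.
u_2 = 0.029768 × 0.564 + 0.023 = 0.039789.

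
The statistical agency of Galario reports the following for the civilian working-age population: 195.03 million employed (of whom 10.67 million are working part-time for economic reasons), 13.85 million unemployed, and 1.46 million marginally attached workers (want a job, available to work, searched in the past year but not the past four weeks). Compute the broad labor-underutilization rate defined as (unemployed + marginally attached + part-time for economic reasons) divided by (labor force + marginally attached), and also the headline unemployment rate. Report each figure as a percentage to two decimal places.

Labor force = 195.03 + 13.85 = 208.88 million.
Numerator = 13.85 + 1.46 + 10.67 = 25.98 million.
Denominator = 208.88 + 1.46 = 210.34 million.
Broad rate = 25.98 / 210.34 = 12.35%.
Headline unemployment rate = 13.85 / 208.88 = 6.63%.

Broad underutilization rate ≈ 12.35%; headline unemployment rate ≈ 6.63%.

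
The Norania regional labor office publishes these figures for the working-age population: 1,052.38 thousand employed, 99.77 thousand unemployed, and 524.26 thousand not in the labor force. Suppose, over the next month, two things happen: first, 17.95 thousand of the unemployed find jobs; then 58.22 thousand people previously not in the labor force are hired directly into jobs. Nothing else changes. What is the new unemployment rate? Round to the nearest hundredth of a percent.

Initially, labor force = 1,052.38 + 99.77 = 1,152.15 thousand, so u = 99.77/1,152.15 = 8.66%.
After the first change, unemployed falls and employed rises by 17.95; labor force unchanged → E = 1,070.33, U = 81.82, labor force = 1,152.15 thousand.
After the second change, employed and labor force both rise by 58.22; unemployed unchanged → E = 1,128.55, U = 81.82, labor force = 1,210.37 thousand.
New unemployment rate = 81.82 / 1,210.37 = 6.76%.

New unemployment rate ≈ 6.76%.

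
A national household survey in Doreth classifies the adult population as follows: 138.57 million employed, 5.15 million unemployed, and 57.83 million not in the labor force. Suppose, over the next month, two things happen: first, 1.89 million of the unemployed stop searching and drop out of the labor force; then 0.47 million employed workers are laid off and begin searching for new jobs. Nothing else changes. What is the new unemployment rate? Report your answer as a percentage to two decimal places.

New unemployment rate ≈ 2.63%.

Initially, labor force = 138.57 + 5.15 = 143.72 million, so u = 5.15/143.72 = 3.58%.
After the first change, unemployed and labor force both fall by 1.89 → E = 138.57, U = 3.26, labor force = 141.83 million.
After the second change, employed falls and unemployed rises by 0.47; labor force unchanged → E = 138.10, U = 3.73, labor force = 141.83 million.
New unemployment rate = 3.73 / 141.83 = 2.63%.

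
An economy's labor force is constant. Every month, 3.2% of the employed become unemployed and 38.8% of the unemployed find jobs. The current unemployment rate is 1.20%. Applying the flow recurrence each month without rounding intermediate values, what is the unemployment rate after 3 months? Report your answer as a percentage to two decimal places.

With a fixed labor force, u_{t+1} = u_t + s·(1−u_t) − f·u_t = u_t·(1−s−f) + s.
Here 1−s−f = 0.580 and s = 0.032.
u_1 = 0.012000 × 0.580 + 0.032 = 0.038960.
u_2 = 0.038960 × 0.580 + 0.032 = 0.054597.
u_3 = 0.054597 × 0.580 + 0.032 = 0.063666.

Unemployment rate after three months ≈ 6.37%.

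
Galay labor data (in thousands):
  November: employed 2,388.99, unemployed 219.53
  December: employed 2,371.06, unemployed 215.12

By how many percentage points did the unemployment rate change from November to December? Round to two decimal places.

The unemployment rate changed by −0.10 percentage points.

November: labor force = 2,388.99 + 219.53 = 2,608.52; u = 219.53/2,608.52 = 8.42%.
December: labor force = 2,371.06 + 215.12 = 2,586.18; u = 215.12/2,586.18 = 8.32%.
Change = 8.32% − 8.42% = −0.10 pp.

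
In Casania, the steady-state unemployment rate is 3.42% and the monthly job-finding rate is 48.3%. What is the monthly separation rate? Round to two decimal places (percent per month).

Separation rate ≈ 1.71% per month.

From u* = s/(s+f): s = u·f/(1−u).
s = 0.0342 × 48.3 / (1 − 0.0342) = 1.6519 / 0.9658 ≈ 1.71% per month.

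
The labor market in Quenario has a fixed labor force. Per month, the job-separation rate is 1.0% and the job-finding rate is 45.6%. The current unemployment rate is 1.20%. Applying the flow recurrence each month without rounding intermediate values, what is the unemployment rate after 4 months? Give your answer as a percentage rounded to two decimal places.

With a fixed labor force, u_{t+1} = u_t + s·(1−u_t) − f·u_t = u_t·(1−s−f) + s.
Here 1−s−f = 0.534 and s = 0.010.
u_1 = 0.012000 × 0.534 + 0.010 = 0.016408.
u_2 = 0.016408 × 0.534 + 0.010 = 0.018762.
u_3 = 0.018762 × 0.534 + 0.010 = 0.020019.
u_4 = 0.020019 × 0.534 + 0.010 = 0.020690.

Unemployment rate after four months ≈ 2.07%.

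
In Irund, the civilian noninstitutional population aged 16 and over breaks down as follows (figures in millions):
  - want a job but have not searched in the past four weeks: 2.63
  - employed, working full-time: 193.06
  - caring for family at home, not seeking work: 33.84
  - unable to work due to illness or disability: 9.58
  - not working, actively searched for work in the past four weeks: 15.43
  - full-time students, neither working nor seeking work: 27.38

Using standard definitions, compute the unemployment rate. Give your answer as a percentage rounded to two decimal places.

Employed = 193.06 million.
Unemployed = 15.43 million.
Labor force = 193.06 + 15.43 = 208.49 million.
Unemployment rate = 15.43 / 208.49 = 7.40%.

Unemployment rate ≈ 7.40%.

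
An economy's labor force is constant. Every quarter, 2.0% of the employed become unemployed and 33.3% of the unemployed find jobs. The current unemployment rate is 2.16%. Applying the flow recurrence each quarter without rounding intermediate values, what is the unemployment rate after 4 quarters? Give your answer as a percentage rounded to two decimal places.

With a fixed labor force, u_{t+1} = u_t + s·(1−u_t) − f·u_t = u_t·(1−s−f) + s.
Here 1−s−f = 0.647 and s = 0.020.
u_1 = 0.021600 × 0.647 + 0.020 = 0.033975.
u_2 = 0.033975 × 0.647 + 0.020 = 0.041982.
u_3 = 0.041982 × 0.647 + 0.020 = 0.047162.
u_4 = 0.047162 × 0.647 + 0.020 = 0.050514.

Unemployment rate after four quarters ≈ 5.05%.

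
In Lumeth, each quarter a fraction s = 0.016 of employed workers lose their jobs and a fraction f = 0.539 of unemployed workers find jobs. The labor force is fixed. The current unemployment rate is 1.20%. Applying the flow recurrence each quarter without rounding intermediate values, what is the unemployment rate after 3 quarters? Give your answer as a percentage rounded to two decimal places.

With a fixed labor force, u_{t+1} = u_t + s·(1−u_t) − f·u_t = u_t·(1−s−f) + s.
Here 1−s−f = 0.445 and s = 0.016.
u_1 = 0.012000 × 0.445 + 0.016 = 0.021340.
u_2 = 0.021340 × 0.445 + 0.016 = 0.025496.
u_3 = 0.025496 × 0.445 + 0.016 = 0.027346.

Unemployment rate after three quarters ≈ 2.73%.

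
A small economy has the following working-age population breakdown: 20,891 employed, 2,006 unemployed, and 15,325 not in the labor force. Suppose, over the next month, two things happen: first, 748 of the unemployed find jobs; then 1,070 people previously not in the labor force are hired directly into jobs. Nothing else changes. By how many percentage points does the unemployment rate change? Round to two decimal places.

The unemployment rate changes by −3.51 percentage points.

Initially, labor force = 20,891 + 2,006 = 22,897, so u = 2,006/22,897 = 8.76%.
After the first change, unemployed falls and employed rises by 748; labor force unchanged → E = 21,639, U = 1,258, labor force = 22,897.
After the second change, employed and labor force both rise by 1,070; unemployed unchanged → E = 22,709, U = 1,258, labor force = 23,967.
New unemployment rate = 1,258 / 23,967 = 5.25%.
Change = 5.25% − 8.76% = −3.51 percentage points.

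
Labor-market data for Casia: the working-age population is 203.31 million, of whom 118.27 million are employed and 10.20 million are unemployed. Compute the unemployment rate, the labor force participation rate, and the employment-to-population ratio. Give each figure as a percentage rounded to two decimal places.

Unemployment rate ≈ 7.94%; labor force participation rate ≈ 63.19%; employment-population ratio ≈ 58.17%.

Labor force = employed + unemployed = 118.27 + 10.20 = 128.47 million.
Unemployment rate = 10.20 / 128.47 = 7.94%.
Labor force participation rate = 128.47 / 203.31 = 63.19%.
Employment-population ratio = 118.27 / 203.31 = 58.17%.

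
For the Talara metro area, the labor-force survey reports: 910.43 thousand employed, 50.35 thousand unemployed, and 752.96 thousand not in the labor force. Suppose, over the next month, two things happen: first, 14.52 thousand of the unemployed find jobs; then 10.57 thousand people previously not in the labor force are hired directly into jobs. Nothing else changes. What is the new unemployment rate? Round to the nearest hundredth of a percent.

New unemployment rate ≈ 3.69%.

Initially, labor force = 910.43 + 50.35 = 960.78 thousand, so u = 50.35/960.78 = 5.24%.
After the first change, unemployed falls and employed rises by 14.52; labor force unchanged → E = 924.95, U = 35.83, labor force = 960.78 thousand.
After the second change, employed and labor force both rise by 10.57; unemployed unchanged → E = 935.52, U = 35.83, labor force = 971.35 thousand.
New unemployment rate = 35.83 / 971.35 = 3.69%.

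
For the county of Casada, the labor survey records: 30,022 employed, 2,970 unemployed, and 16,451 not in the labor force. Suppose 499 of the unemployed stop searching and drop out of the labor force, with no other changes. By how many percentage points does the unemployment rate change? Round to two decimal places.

Initially, labor force = 30,022 + 2,970 = 32,992, so u = 2,970/32,992 = 9.00%.
After the change, unemployed and labor force both fall by 499 → E = 30,022, U = 2,471, labor force = 32,493.
New unemployment rate = 2,471 / 32,493 = 7.60%.
Change = 7.60% − 9.00% = −1.40 percentage points.

The unemployment rate changes by −1.40 percentage points.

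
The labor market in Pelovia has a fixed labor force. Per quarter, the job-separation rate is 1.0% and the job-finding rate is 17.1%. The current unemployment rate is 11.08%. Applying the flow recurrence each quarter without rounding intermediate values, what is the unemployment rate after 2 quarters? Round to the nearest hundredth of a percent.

Unemployment rate after two quarters ≈ 9.25%.

With a fixed labor force, u_{t+1} = u_t + s·(1−u_t) − f·u_t = u_t·(1−s−f) + s.
Here 1−s−f = 0.819 and s = 0.010.
u_1 = 0.110800 × 0.819 + 0.010 = 0.100745.
u_2 = 0.100745 × 0.819 + 0.010 = 0.092510.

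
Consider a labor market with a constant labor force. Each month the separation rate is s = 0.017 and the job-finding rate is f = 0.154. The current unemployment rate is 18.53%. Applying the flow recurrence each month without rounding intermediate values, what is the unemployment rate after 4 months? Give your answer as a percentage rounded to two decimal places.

Unemployment rate after four months ≈ 14.00%.

With a fixed labor force, u_{t+1} = u_t + s·(1−u_t) − f·u_t = u_t·(1−s−f) + s.
Here 1−s−f = 0.829 and s = 0.017.
u_1 = 0.185300 × 0.829 + 0.017 = 0.170614.
u_2 = 0.170614 × 0.829 + 0.017 = 0.158439.
u_3 = 0.158439 × 0.829 + 0.017 = 0.148346.
u_4 = 0.148346 × 0.829 + 0.017 = 0.139979.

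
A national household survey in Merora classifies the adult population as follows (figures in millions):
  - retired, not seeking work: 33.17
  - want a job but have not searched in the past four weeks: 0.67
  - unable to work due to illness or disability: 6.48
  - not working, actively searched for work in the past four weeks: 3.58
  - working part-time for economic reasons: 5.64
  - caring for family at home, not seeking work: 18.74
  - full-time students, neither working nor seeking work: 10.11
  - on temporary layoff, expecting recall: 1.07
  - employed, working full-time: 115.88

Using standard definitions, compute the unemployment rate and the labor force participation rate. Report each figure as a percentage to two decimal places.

Employed = 5.64 + 115.88 = 121.52 million (anyone who worked, including part-time for economic reasons, counts as employed).
Unemployed = 3.58 + 1.07 = 4.65 million (jobless and actively searching, or on temporary layoff).
Labor force = 121.52 + 4.65 = 126.17 million.
Not in labor force = 33.17 + 0.67 + 6.48 + 18.74 + 10.11 = 69.17 million (those not working and not actively searching are outside the labor force — including those who want a job but have given up searching).
Civilian working-age population = 126.17 + 69.17 = 195.34 million.
Unemployment rate = 4.65 / 126.17 = 3.69%.
Labor force participation rate = 126.17 / 195.34 = 64.59%.

Unemployment rate ≈ 3.69%; labor force participation rate ≈ 64.59%.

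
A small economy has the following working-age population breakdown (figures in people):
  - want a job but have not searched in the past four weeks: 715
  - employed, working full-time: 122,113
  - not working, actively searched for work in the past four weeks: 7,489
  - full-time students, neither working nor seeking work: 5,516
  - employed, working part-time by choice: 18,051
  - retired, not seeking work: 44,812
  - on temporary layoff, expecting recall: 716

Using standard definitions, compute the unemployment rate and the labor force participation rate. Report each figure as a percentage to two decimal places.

Unemployment rate ≈ 5.53%; labor force participation rate ≈ 74.40%.

Employed = 122,113 + 18,051 = 140,164.
Unemployed = 7,489 + 716 = 8,205 (jobless and actively searching, or on temporary layoff).
Labor force = 140,164 + 8,205 = 148,369.
Not in labor force = 715 + 5,516 + 44,812 = 51,043 (those not working and not actively searching are outside the labor force — including those who want a job but have given up searching).
Civilian working-age population = 148,369 + 51,043 = 199,412.
Unemployment rate = 8,205 / 148,369 = 5.53%.
Labor force participation rate = 148,369 / 199,412 = 74.40%.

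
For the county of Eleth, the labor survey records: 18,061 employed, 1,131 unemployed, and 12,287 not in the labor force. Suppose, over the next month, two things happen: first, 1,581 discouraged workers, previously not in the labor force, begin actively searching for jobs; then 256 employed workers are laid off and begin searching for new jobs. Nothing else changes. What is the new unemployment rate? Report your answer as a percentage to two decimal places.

Initially, labor force = 18,061 + 1,131 = 19,192, so u = 1,131/19,192 = 5.89%.
After the first change, unemployed and labor force both rise by 1,581 → E = 18,061, U = 2,712, labor force = 20,773.
After the second change, employed falls and unemployed rises by 256; labor force unchanged → E = 17,805, U = 2,968, labor force = 20,773.
New unemployment rate = 2,968 / 20,773 = 14.29%.

New unemployment rate ≈ 14.29%.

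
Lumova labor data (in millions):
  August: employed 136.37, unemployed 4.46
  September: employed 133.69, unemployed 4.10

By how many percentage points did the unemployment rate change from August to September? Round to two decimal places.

August: labor force = 136.37 + 4.46 = 140.83; u = 4.46/140.83 = 3.17%.
September: labor force = 133.69 + 4.10 = 137.79; u = 4.10/137.79 = 2.98%.
Change = 2.98% − 3.17% = −0.19 pp.

The unemployment rate changed by −0.19 percentage points.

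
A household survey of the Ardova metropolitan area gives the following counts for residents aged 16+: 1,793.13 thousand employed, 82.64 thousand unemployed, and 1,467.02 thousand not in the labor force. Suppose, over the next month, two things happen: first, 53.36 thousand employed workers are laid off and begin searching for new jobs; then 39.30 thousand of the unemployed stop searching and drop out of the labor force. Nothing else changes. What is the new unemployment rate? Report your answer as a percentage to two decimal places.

New unemployment rate ≈ 5.27%.

Initially, labor force = 1,793.13 + 82.64 = 1,875.77 thousand, so u = 82.64/1,875.77 = 4.41%.
After the first change, employed falls and unemployed rises by 53.36; labor force unchanged → E = 1,739.77, U = 136.00, labor force = 1,875.77 thousand.
After the second change, unemployed and labor force both fall by 39.30 → E = 1,739.77, U = 96.70, labor force = 1,836.47 thousand.
New unemployment rate = 96.70 / 1,836.47 = 5.27%.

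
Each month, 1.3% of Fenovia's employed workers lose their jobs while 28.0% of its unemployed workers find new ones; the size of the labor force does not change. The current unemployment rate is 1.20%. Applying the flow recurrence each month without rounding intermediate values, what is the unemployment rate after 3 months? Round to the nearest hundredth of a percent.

Unemployment rate after three months ≈ 3.29%.

With a fixed labor force, u_{t+1} = u_t + s·(1−u_t) − f·u_t = u_t·(1−s−f) + s.
Here 1−s−f = 0.707 and s = 0.013.
u_1 = 0.012000 × 0.707 + 0.013 = 0.021484.
u_2 = 0.021484 × 0.707 + 0.013 = 0.028189.
u_3 = 0.028189 × 0.707 + 0.013 = 0.032930.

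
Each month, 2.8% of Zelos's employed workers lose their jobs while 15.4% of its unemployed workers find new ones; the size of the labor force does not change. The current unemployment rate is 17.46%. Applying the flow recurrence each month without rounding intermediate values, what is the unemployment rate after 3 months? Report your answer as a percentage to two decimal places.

Unemployment rate after three months ≈ 16.52%.

With a fixed labor force, u_{t+1} = u_t + s·(1−u_t) − f·u_t = u_t·(1−s−f) + s.
Here 1−s−f = 0.818 and s = 0.028.
u_1 = 0.174600 × 0.818 + 0.028 = 0.170823.
u_2 = 0.170823 × 0.818 + 0.028 = 0.167733.
u_3 = 0.167733 × 0.818 + 0.028 = 0.165206.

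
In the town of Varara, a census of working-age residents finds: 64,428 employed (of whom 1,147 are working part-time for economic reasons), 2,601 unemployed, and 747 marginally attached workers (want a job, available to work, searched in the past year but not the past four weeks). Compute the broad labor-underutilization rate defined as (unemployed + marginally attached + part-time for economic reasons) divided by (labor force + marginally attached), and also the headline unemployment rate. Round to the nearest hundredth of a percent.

Broad underutilization rate ≈ 6.63%; headline unemployment rate ≈ 3.88%.

Labor force = 64,428 + 2,601 = 67,029.
Numerator = 2,601 + 747 + 1,147 = 4,495.
Denominator = 67,029 + 747 = 67,776.
Broad rate = 4,495 / 67,776 = 6.63%.
Headline unemployment rate = 2,601 / 67,029 = 3.88%.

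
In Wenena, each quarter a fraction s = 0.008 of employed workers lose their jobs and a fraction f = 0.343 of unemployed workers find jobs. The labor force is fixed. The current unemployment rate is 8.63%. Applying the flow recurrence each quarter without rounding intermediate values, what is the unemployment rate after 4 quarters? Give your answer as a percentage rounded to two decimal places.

Unemployment rate after four quarters ≈ 3.41%.

With a fixed labor force, u_{t+1} = u_t + s·(1−u_t) − f·u_t = u_t·(1−s−f) + s.
Here 1−s−f = 0.649 and s = 0.008.
u_1 = 0.086300 × 0.649 + 0.008 = 0.064009.
u_2 = 0.064009 × 0.649 + 0.008 = 0.049542.
u_3 = 0.049542 × 0.649 + 0.008 = 0.040153.
u_4 = 0.040153 × 0.649 + 0.008 = 0.034059.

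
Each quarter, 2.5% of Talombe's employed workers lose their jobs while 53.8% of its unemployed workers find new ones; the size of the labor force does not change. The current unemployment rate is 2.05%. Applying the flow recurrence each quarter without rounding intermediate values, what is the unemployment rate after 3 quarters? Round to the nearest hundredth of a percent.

With a fixed labor force, u_{t+1} = u_t + s·(1−u_t) − f·u_t = u_t·(1−s−f) + s.
Here 1−s−f = 0.437 and s = 0.025.
u_1 = 0.020500 × 0.437 + 0.025 = 0.033959.
u_2 = 0.033959 × 0.437 + 0.025 = 0.039840.
u_3 = 0.039840 × 0.437 + 0.025 = 0.042410.

Unemployment rate after three quarters ≈ 4.24%.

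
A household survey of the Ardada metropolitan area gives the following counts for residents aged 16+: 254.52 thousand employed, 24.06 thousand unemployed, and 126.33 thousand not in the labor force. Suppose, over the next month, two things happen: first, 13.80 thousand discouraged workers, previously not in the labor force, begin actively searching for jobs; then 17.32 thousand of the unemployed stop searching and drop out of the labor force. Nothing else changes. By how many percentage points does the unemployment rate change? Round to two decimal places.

Initially, labor force = 254.52 + 24.06 = 278.58 thousand, so u = 24.06/278.58 = 8.64%.
After the first change, unemployed and labor force both rise by 13.80 → E = 254.52, U = 37.86, labor force = 292.38 thousand.
After the second change, unemployed and labor force both fall by 17.32 → E = 254.52, U = 20.54, labor force = 275.06 thousand.
New unemployment rate = 20.54 / 275.06 = 7.47%.
Change = 7.47% − 8.64% = −1.17 percentage points.

The unemployment rate changes by −1.17 percentage points.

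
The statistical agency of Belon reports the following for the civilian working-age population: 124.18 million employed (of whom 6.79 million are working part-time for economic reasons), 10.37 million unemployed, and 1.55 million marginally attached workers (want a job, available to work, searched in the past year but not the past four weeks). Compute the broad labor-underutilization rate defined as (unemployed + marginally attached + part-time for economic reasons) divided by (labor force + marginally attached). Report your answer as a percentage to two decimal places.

Broad underutilization rate ≈ 13.75%.

Labor force = 124.18 + 10.37 = 134.55 million.
Numerator = 10.37 + 1.55 + 6.79 = 18.71 million.
Denominator = 134.55 + 1.55 = 136.10 million.
Broad rate = 18.71 / 136.10 = 13.75%.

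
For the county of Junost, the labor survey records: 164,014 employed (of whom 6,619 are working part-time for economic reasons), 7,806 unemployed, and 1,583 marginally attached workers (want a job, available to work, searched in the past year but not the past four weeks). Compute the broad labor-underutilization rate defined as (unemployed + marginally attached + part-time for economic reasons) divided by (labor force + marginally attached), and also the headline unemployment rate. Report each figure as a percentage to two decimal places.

Broad underutilization rate ≈ 9.23%; headline unemployment rate ≈ 4.54%.

Labor force = 164,014 + 7,806 = 171,820.
Numerator = 7,806 + 1,583 + 6,619 = 16,008.
Denominator = 171,820 + 1,583 = 173,403.
Broad rate = 16,008 / 173,403 = 9.23%.
Headline unemployment rate = 7,806 / 171,820 = 4.54%.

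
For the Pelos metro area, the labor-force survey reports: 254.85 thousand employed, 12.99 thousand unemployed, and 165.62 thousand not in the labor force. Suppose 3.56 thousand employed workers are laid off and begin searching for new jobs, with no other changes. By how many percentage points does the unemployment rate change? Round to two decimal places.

Initially, labor force = 254.85 + 12.99 = 267.84 thousand, so u = 12.99/267.84 = 4.85%.
After the change, employed falls and unemployed rises by 3.56; labor force unchanged → E = 251.29, U = 16.55, labor force = 267.84 thousand.
New unemployment rate = 16.55 / 267.84 = 6.18%.
Change = 6.18% − 4.85% = +1.33 percentage points.

The unemployment rate changes by +1.33 percentage points.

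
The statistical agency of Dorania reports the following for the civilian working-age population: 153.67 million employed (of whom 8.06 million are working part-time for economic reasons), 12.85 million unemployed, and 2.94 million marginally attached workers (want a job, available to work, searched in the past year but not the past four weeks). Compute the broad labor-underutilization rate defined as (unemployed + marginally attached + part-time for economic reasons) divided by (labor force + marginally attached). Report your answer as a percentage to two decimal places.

Labor force = 153.67 + 12.85 = 166.52 million.
Numerator = 12.85 + 2.94 + 8.06 = 23.85 million.
Denominator = 166.52 + 2.94 = 169.46 million.
Broad rate = 23.85 / 169.46 = 14.07%.

Broad underutilization rate ≈ 14.07%.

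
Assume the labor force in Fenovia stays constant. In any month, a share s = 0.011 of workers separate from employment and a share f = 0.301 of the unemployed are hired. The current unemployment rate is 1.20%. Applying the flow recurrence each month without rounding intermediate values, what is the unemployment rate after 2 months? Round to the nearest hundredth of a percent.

With a fixed labor force, u_{t+1} = u_t + s·(1−u_t) − f·u_t = u_t·(1−s−f) + s.
Here 1−s−f = 0.688 and s = 0.011.
u_1 = 0.012000 × 0.688 + 0.011 = 0.019256.
u_2 = 0.019256 × 0.688 + 0.011 = 0.024248.

Unemployment rate after two months ≈ 2.42%.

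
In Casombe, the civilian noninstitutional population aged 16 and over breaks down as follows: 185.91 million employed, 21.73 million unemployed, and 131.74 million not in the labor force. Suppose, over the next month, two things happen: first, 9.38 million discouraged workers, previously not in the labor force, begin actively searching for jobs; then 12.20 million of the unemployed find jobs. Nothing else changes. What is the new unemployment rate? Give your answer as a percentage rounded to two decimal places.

Initially, labor force = 185.91 + 21.73 = 207.64 million, so u = 21.73/207.64 = 10.47%.
After the first change, unemployed and labor force both rise by 9.38 → E = 185.91, U = 31.11, labor force = 217.02 million.
After the second change, unemployed falls and employed rises by 12.20; labor force unchanged → E = 198.11, U = 18.91, labor force = 217.02 million.
New unemployment rate = 18.91 / 217.02 = 8.71%.

New unemployment rate ≈ 8.71%.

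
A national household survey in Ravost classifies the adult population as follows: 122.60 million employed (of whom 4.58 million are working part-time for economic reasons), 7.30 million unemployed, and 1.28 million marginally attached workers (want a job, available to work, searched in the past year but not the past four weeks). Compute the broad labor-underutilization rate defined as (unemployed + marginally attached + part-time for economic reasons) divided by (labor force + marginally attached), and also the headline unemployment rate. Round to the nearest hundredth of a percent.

Labor force = 122.60 + 7.30 = 129.90 million.
Numerator = 7.30 + 1.28 + 4.58 = 13.16 million.
Denominator = 129.90 + 1.28 = 131.18 million.
Broad rate = 13.16 / 131.18 = 10.03%.
Headline unemployment rate = 7.30 / 129.90 = 5.62%.

Broad underutilization rate ≈ 10.03%; headline unemployment rate ≈ 5.62%.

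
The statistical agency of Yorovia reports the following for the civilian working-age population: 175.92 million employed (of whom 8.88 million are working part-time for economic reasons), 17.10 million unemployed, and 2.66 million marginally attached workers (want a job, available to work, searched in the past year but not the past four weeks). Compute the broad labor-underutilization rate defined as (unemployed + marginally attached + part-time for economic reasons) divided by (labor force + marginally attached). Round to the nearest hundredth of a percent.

Labor force = 175.92 + 17.10 = 193.02 million.
Numerator = 17.10 + 2.66 + 8.88 = 28.64 million.
Denominator = 193.02 + 2.66 = 195.68 million.
Broad rate = 28.64 / 195.68 = 14.64%.

Broad underutilization rate ≈ 14.64%.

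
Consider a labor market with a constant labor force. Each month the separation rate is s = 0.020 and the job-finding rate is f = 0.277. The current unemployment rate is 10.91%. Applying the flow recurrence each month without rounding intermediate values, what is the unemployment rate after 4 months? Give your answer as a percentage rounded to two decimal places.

Unemployment rate after four months ≈ 7.75%.

With a fixed labor force, u_{t+1} = u_t + s·(1−u_t) − f·u_t = u_t·(1−s−f) + s.
Here 1−s−f = 0.703 and s = 0.020.
u_1 = 0.109100 × 0.703 + 0.020 = 0.096697.
u_2 = 0.096697 × 0.703 + 0.020 = 0.087978.
u_3 = 0.087978 × 0.703 + 0.020 = 0.081849.
u_4 = 0.081849 × 0.703 + 0.020 = 0.077540.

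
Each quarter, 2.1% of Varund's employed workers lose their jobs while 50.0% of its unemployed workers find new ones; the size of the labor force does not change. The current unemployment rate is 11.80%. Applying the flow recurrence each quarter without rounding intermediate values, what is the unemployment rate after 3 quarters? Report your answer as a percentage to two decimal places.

With a fixed labor force, u_{t+1} = u_t + s·(1−u_t) − f·u_t = u_t·(1−s−f) + s.
Here 1−s−f = 0.479 and s = 0.021.
u_1 = 0.118000 × 0.479 + 0.021 = 0.077522.
u_2 = 0.077522 × 0.479 + 0.021 = 0.058133.
u_3 = 0.058133 × 0.479 + 0.021 = 0.048846.

Unemployment rate after three quarters ≈ 4.88%.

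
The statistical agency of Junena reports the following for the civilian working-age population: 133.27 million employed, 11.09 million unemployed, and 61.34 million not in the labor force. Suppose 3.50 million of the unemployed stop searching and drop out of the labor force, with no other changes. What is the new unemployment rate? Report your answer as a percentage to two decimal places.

New unemployment rate ≈ 5.39%.

Initially, labor force = 133.27 + 11.09 = 144.36 million, so u = 11.09/144.36 = 7.68%.
After the change, unemployed and labor force both fall by 3.50 → E = 133.27, U = 7.59, labor force = 140.86 million.
New unemployment rate = 7.59 / 140.86 = 5.39%.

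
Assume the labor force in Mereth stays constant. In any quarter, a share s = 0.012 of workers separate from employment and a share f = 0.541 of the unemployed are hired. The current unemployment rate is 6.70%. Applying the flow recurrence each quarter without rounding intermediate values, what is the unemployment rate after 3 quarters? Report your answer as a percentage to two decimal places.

Unemployment rate after three quarters ≈ 2.57%.

With a fixed labor force, u_{t+1} = u_t + s·(1−u_t) − f·u_t = u_t·(1−s−f) + s.
Here 1−s−f = 0.447 and s = 0.012.
u_1 = 0.067000 × 0.447 + 0.012 = 0.041949.
u_2 = 0.041949 × 0.447 + 0.012 = 0.030751.
u_3 = 0.030751 × 0.447 + 0.012 = 0.025746.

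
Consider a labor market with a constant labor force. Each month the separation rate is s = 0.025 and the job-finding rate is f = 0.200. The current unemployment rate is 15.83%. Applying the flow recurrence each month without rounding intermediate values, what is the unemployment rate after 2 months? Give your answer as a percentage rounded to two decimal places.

With a fixed labor force, u_{t+1} = u_t + s·(1−u_t) − f·u_t = u_t·(1−s−f) + s.
Here 1−s−f = 0.775 and s = 0.025.
u_1 = 0.158300 × 0.775 + 0.025 = 0.147682.
u_2 = 0.147682 × 0.775 + 0.025 = 0.139454.

Unemployment rate after two months ≈ 13.95%.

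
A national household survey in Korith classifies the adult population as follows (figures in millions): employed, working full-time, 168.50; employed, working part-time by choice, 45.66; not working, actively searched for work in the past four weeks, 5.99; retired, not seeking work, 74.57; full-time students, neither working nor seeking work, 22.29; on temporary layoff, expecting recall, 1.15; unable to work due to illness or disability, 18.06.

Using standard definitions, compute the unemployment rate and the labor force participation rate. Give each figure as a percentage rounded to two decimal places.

Unemployment rate ≈ 3.23%; labor force participation rate ≈ 65.82%.

Employed = 168.50 + 45.66 = 214.16 million.
Unemployed = 5.99 + 1.15 = 7.14 million (jobless and actively searching, or on temporary layoff).
Labor force = 214.16 + 7.14 = 221.30 million.
Not in labor force = 74.57 + 22.29 + 18.06 = 114.92 million (those not working and not actively searching are outside the labor force).
Civilian working-age population = 221.30 + 114.92 = 336.22 million.
Unemployment rate = 7.14 / 221.30 = 3.23%.
Labor force participation rate = 221.30 / 336.22 = 65.82%.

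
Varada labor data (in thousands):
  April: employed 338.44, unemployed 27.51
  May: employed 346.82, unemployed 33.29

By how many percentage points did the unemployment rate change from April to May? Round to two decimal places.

The unemployment rate changed by +1.24 percentage points.

April: labor force = 338.44 + 27.51 = 365.95; u = 27.51/365.95 = 7.52%.
May: labor force = 346.82 + 33.29 = 380.11; u = 33.29/380.11 = 8.76%.
Change = 8.76% − 7.52% = +1.24 pp.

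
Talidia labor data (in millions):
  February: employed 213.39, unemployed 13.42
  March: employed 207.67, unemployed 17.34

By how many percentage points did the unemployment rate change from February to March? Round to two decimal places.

The unemployment rate changed by +1.79 percentage points.

February: labor force = 213.39 + 13.42 = 226.81; u = 13.42/226.81 = 5.92%.
March: labor force = 207.67 + 17.34 = 225.01; u = 17.34/225.01 = 7.71%.
Change = 7.71% − 5.92% = +1.79 pp.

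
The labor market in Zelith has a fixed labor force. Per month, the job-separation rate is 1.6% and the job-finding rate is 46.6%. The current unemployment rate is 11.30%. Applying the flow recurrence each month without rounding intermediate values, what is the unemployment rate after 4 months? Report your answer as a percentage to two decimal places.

With a fixed labor force, u_{t+1} = u_t + s·(1−u_t) − f·u_t = u_t·(1−s−f) + s.
Here 1−s−f = 0.518 and s = 0.016.
u_1 = 0.113000 × 0.518 + 0.016 = 0.074534.
u_2 = 0.074534 × 0.518 + 0.016 = 0.054609.
u_3 = 0.054609 × 0.518 + 0.016 = 0.044287.
u_4 = 0.044287 × 0.518 + 0.016 = 0.038941.

Unemployment rate after four months ≈ 3.89%.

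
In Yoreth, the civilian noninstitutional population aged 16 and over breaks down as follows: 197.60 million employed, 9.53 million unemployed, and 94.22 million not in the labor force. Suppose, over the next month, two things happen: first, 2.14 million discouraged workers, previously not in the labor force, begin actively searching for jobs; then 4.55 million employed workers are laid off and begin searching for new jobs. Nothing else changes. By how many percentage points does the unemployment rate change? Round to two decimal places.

Initially, labor force = 197.60 + 9.53 = 207.13 million, so u = 9.53/207.13 = 4.60%.
After the first change, unemployed and labor force both rise by 2.14 → E = 197.60, U = 11.67, labor force = 209.27 million.
After the second change, employed falls and unemployed rises by 4.55; labor force unchanged → E = 193.05, U = 16.22, labor force = 209.27 million.
New unemployment rate = 16.22 / 209.27 = 7.75%.
Change = 7.75% − 4.60% = +3.15 percentage points.

The unemployment rate changes by +3.15 percentage points.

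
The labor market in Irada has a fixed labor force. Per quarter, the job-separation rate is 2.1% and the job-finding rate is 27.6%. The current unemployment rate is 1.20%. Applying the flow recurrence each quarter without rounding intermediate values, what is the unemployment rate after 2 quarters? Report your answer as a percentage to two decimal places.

With a fixed labor force, u_{t+1} = u_t + s·(1−u_t) − f·u_t = u_t·(1−s−f) + s.
Here 1−s−f = 0.703 and s = 0.021.
u_1 = 0.012000 × 0.703 + 0.021 = 0.029436.
u_2 = 0.029436 × 0.703 + 0.021 = 0.041694.

Unemployment rate after two quarters ≈ 4.17%.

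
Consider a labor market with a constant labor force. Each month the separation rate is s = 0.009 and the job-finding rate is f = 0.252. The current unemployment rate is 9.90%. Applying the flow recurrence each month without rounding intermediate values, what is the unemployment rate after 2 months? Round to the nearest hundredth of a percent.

With a fixed labor force, u_{t+1} = u_t + s·(1−u_t) − f·u_t = u_t·(1−s−f) + s.
Here 1−s−f = 0.739 and s = 0.009.
u_1 = 0.099000 × 0.739 + 0.009 = 0.082161.
u_2 = 0.082161 × 0.739 + 0.009 = 0.069717.

Unemployment rate after two months ≈ 6.97%.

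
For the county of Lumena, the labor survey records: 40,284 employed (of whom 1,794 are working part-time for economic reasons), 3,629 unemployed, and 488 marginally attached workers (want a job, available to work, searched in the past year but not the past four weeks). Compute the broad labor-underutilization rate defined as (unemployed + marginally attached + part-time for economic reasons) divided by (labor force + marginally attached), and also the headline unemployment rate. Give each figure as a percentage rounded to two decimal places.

Labor force = 40,284 + 3,629 = 43,913.
Numerator = 3,629 + 488 + 1,794 = 5,911.
Denominator = 43,913 + 488 = 44,401.
Broad rate = 5,911 / 44,401 = 13.31%.
Headline unemployment rate = 3,629 / 43,913 = 8.26%.

Broad underutilization rate ≈ 13.31%; headline unemployment rate ≈ 8.26%.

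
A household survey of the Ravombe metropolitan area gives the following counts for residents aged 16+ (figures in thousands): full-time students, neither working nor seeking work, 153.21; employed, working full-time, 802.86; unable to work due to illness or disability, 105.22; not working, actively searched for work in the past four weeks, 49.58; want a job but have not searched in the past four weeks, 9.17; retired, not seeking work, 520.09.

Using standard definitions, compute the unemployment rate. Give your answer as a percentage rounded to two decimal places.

Employed = 802.86 thousand.
Unemployed = 49.58 thousand.
Labor force = 802.86 + 49.58 = 852.44 thousand.
Unemployment rate = 49.58 / 852.44 = 5.82%.

Unemployment rate ≈ 5.82%.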